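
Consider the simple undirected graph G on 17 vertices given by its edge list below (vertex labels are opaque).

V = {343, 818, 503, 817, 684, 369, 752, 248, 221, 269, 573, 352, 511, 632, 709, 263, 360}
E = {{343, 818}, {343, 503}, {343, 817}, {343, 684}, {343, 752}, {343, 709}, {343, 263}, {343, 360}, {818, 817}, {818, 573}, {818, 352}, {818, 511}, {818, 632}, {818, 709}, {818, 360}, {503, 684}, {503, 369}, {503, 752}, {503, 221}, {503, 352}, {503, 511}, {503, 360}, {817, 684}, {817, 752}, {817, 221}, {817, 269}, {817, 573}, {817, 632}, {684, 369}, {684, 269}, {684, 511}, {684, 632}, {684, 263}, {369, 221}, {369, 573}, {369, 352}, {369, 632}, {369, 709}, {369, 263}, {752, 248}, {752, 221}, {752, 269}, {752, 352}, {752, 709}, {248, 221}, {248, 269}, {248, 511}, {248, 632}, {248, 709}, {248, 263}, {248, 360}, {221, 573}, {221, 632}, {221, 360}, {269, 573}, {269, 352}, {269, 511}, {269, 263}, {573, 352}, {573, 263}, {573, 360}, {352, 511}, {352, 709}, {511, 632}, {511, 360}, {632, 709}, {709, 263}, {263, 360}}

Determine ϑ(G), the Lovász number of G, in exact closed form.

sqrt(17)

N(269) = {817, 684, 752, 248, 573, 352, 511, 263}, |N(269)| = 8.
deg(684) = 8; N(684) = {343, 503, 817, 369, 269, 511, 632, 263}.
Vertex 503 has 8 neighbors: 343, 684, 369, 752, 221, 352, 511, 360.
N(511) = {818, 503, 684, 248, 269, 352, 632, 360}, |N(511)| = 8.
17-vertex 8-regular graph: SR(17,8,3,4) — a Paley graph.
Distinct eigenvalues (to 3 d.p.): [8.0, 1.562, -2.562].
Lovász (edge-transitive): ϑ = −17·(-sqrt(17)/2 - 1/2)/((8)−(-sqrt(17)/2 - 1/2)) = sqrt(17).
ϑ(G) ≈ 4.12310563.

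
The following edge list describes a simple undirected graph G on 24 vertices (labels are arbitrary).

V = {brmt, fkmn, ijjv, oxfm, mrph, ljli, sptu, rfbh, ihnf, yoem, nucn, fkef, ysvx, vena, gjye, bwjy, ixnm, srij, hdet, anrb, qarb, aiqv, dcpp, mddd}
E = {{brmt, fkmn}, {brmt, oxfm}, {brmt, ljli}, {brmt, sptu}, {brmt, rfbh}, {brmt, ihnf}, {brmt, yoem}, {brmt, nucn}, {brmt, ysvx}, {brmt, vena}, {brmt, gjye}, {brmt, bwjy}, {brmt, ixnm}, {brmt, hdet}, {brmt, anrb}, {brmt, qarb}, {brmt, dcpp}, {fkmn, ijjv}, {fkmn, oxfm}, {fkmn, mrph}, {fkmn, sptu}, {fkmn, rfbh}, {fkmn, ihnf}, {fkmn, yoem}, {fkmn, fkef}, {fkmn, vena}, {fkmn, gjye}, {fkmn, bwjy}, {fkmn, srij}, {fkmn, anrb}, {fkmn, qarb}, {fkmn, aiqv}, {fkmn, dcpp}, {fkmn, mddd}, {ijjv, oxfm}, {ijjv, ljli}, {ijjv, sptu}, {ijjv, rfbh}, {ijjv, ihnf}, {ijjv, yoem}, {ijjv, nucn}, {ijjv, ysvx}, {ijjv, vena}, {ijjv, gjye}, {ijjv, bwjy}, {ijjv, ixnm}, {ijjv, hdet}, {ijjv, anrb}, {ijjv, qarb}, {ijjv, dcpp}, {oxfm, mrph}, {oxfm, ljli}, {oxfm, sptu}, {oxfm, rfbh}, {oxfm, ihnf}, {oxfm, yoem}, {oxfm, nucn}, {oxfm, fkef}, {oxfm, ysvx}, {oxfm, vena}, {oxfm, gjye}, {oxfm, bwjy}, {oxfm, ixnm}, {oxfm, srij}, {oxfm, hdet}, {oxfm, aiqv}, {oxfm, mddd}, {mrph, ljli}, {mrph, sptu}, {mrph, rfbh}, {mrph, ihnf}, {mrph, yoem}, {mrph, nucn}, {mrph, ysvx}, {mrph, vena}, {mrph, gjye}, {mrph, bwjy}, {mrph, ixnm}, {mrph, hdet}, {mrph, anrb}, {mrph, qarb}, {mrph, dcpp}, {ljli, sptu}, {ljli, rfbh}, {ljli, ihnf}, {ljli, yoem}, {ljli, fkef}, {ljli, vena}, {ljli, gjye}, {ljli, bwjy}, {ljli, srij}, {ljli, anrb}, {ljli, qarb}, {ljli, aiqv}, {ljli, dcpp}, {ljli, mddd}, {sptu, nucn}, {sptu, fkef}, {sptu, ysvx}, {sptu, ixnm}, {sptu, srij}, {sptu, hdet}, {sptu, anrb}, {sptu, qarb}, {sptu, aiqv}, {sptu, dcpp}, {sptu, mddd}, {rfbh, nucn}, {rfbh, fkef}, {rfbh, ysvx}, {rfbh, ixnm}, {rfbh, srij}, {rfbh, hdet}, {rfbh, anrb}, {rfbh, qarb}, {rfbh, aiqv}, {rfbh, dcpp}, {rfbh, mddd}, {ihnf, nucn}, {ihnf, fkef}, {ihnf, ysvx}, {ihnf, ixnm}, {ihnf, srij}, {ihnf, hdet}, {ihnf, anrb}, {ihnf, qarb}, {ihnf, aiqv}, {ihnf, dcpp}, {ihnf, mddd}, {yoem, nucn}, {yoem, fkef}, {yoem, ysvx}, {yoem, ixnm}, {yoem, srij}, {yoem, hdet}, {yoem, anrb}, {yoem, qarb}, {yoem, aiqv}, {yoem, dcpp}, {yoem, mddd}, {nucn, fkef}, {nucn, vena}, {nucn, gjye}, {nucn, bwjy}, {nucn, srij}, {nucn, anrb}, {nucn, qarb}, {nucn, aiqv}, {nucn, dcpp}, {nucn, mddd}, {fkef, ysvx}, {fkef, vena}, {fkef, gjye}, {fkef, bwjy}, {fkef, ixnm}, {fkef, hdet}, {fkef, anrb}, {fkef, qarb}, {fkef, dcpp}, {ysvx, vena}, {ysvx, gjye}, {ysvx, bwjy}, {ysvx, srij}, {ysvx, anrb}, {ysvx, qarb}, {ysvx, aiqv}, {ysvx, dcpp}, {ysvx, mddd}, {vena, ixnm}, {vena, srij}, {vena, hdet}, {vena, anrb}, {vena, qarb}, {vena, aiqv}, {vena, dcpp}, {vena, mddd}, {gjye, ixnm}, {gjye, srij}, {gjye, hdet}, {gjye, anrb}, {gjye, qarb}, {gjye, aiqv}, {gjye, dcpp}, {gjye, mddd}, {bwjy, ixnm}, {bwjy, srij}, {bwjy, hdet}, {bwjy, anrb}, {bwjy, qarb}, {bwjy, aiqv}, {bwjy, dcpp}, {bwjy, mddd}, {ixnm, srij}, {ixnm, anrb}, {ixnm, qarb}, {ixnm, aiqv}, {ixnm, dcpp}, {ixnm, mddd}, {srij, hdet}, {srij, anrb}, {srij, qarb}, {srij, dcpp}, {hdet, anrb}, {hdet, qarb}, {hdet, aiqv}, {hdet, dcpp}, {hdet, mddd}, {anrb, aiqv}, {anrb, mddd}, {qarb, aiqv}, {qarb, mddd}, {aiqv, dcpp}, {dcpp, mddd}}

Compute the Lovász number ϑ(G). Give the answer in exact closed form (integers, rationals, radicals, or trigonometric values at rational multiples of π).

deg(anrb) = 20; N(anrb) = {brmt, fkmn, ijjv, mrph, ljli, sptu, rfbh, ihnf, yoem, nucn, fkef, ysvx, vena, gjye, bwjy, ixnm, srij, hdet, aiqv, mddd}.
deg(yoem) = 17; N(yoem) = {brmt, fkmn, ijjv, oxfm, mrph, ljli, nucn, fkef, ysvx, ixnm, srij, hdet, anrb, qarb, aiqv, dcpp, mddd}.
Vertex oxfm has 20 neighbors: brmt, fkmn, ijjv, mrph, ljli, sptu, rfbh, ihnf, yoem, nucn, fkef, ysvx, vena, gjye, bwjy, ixnm, srij, hdet, aiqv, mddd.
deg(ihnf) = 17; N(ihnf) = {brmt, fkmn, ijjv, oxfm, mrph, ljli, nucn, fkef, ysvx, ixnm, srij, hdet, anrb, qarb, aiqv, dcpp, mddd}.
4 parts of sizes [7, 7, 6, 4]; α(G) = 7 = ϑ (perfect).
ϑ(G) ≈ 7.0000000.
Lovász sandwich 7 ≤ 7 ≤ 7: collapsed.

7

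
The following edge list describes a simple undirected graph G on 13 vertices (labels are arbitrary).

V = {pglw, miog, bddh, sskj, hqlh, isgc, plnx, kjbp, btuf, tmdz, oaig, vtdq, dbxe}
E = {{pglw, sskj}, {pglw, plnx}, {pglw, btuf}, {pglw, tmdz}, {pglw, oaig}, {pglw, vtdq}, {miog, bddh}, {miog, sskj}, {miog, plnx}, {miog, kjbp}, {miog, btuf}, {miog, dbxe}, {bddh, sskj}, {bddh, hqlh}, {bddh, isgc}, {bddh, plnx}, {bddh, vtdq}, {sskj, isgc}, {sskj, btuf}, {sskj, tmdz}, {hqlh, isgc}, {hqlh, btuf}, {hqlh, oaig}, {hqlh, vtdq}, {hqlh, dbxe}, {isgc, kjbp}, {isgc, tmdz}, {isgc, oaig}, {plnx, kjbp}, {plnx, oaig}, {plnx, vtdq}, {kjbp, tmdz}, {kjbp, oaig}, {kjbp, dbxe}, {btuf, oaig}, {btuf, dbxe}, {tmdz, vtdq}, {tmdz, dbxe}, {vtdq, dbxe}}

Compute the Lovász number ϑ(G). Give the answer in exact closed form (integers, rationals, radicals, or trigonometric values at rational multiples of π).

deg(hqlh) = 6; N(hqlh) = {bddh, isgc, btuf, oaig, vtdq, dbxe}.
deg(isgc) = 6; N(isgc) = {bddh, sskj, hqlh, kjbp, tmdz, oaig}.
Vertex kjbp has 6 neighbors: miog, isgc, plnx, tmdz, oaig, dbxe.
deg(oaig) = 6; N(oaig) = {pglw, hqlh, isgc, plnx, kjbp, btuf}.
Every vertex has degree 6 (N=13); Paley(13): SR with (k,λ,μ)=(6,2,3).
A has 3 distinct eigenvalues ≈ [6.0, 1.302776, -2.302776].
ϑ = −N·λ_min/(λ_max−λ_min) = −13·(-sqrt(13)/2 - 1/2)/(6−(-sqrt(13)/2 - 1/2)) = sqrt(13).
Numerically 3.605551.

sqrt(13)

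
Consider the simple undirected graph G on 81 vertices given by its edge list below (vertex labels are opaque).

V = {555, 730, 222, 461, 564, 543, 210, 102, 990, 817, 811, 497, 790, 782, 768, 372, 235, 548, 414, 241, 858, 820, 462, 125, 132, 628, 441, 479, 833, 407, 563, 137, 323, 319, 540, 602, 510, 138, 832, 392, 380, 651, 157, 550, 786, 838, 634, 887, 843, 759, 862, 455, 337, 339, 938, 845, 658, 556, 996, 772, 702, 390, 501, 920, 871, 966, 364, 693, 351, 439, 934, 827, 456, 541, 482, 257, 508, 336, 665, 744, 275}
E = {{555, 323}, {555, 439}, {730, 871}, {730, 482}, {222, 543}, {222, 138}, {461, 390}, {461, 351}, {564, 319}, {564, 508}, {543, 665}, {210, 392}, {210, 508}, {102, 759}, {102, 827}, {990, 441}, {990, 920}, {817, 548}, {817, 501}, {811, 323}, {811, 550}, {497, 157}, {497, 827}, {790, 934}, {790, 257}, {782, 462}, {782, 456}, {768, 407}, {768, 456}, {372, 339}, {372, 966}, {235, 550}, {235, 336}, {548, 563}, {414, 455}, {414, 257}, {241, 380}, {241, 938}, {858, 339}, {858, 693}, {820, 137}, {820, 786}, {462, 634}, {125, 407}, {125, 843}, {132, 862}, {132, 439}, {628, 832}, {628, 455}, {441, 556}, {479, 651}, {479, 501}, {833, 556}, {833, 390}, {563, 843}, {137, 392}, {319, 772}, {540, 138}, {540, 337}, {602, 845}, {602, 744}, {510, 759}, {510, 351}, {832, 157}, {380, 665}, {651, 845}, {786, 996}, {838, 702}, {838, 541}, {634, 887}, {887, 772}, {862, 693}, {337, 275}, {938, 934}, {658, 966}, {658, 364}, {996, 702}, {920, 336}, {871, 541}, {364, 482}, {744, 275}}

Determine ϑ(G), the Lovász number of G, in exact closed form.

81*cos(pi/81)/(cos(pi/81) + 1)

N(456) = {782, 768}, |N(456)| = 2.
N(501) = {817, 479}, |N(501)| = 2.
N(887) = {634, 772}, |N(887)| = 2.
N(550) = {811, 235}, |N(550)| = 2.
Every vertex has degree 2 (N=81); connected 2-regular on 81 ⇒ C_{81}.
A has 41 distinct eigenvalues ≈ [2.0, 1.994, 1.976, 1.9461, 1.9045, 1.8514, 1.7873, 1.7123, 1.6271, 1.5321, 1.4279, 1.315, 1.1943, 1.0664, 0.9321, 0.7922, 0.6475, 0.4989, 0.3473, 0.1936, 0.0388, -0.1163, -0.2707, -0.4234, -0.5736, -0.7204, -0.8628, -1.0, -1.1312, -1.2556, -1.3725, -1.4811, -1.5808, -1.671, -1.7511, -1.8207, -1.8794, -1.9267, -1.9625, -1.9865, -1.9985].
Lovász (edge-transitive): ϑ = −81·(-2*cos(pi/81))/((2)−(-2*cos(pi/81))) = 81*cos(pi/81)/(cos(pi/81) + 1).
= 40.48476531… (decimal).
α=40, χ(Ḡ)=41; ϑ=81*cos(pi/81)/(cos(pi/81) + 1) lies between (both strict).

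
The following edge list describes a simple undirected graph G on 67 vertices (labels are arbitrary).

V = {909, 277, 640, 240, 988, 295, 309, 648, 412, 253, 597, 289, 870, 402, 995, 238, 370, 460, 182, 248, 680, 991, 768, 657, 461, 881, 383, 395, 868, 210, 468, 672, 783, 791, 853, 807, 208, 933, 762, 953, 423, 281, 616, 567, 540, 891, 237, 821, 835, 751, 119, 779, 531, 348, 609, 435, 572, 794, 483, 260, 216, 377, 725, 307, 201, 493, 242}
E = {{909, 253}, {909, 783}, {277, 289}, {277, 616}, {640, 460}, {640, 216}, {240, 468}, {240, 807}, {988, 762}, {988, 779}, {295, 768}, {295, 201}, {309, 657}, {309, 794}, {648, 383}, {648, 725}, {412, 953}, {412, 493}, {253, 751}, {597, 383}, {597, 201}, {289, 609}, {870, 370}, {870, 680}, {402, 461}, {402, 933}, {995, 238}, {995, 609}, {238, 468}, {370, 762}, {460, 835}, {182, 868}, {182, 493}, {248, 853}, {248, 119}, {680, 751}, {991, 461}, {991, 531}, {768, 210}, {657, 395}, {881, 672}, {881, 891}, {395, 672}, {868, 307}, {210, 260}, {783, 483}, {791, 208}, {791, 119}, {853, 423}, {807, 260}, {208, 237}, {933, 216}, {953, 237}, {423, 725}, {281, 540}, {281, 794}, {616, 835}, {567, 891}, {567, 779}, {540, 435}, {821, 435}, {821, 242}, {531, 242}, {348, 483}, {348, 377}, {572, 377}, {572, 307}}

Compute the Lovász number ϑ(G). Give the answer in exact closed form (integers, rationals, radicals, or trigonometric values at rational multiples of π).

67*cos(pi/67)/(cos(pi/67) + 1)

deg(794) = 2; N(794) = {309, 281}.
N(540) = {281, 435}, |N(540)| = 2.
deg(395) = 2; N(395) = {657, 672}.
N(768) = {295, 210}, |N(768)| = 2.
67-vertex 2-regular graph: a single 67-cycle (edge-transitive).
spec(A) ≈ [2.0, 1.9912, 1.9649, 1.9214, 1.8609, 1.7841, 1.6917, 1.5843, 1.4631, 1.3289, 1.1831, 1.0269, 0.8617, 0.6889, 0.5101, 0.3268, 0.1406, -0.0469, -0.2339, -0.4189, -0.6002, -0.7762, -0.9454, -1.1063, -1.2574, -1.3975, -1.5254, -1.6398, -1.7398, -1.8245, -1.8932, -1.9453, -1.9802, -1.9978] (distinct, 4 d.p.).
ϑ = −N·λ_min/(λ_max−λ_min) = −67·(-2*cos(pi/67))/(2−(-2*cos(pi/67))) = 67*cos(pi/67)/(cos(pi/67) + 1).
≈ 33.4815798 (to 7 d.p.).
Lovász sandwich 33 ≤ 67*cos(pi/67)/(cos(pi/67) + 1) ≤ 34: both strict.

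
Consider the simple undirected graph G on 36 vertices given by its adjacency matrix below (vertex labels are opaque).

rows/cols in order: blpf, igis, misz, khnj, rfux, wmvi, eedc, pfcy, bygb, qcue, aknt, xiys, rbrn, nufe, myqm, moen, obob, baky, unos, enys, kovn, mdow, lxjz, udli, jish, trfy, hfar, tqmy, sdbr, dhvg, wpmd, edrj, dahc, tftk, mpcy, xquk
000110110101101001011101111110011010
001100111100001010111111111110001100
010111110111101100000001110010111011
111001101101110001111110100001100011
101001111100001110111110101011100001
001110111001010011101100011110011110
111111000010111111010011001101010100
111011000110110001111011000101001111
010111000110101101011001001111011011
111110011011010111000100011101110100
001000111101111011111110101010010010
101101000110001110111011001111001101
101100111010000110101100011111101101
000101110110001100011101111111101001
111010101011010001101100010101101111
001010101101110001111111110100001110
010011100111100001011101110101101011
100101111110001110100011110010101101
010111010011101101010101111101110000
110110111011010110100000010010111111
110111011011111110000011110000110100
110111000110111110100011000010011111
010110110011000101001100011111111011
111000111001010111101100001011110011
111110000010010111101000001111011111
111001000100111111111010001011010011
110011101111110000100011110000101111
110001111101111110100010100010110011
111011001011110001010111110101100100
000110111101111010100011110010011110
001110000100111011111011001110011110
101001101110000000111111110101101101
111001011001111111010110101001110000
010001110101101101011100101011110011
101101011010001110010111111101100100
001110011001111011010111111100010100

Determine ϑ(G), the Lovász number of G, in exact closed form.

8

deg(enys) = 21; N(enys) = {blpf, igis, khnj, rfux, eedc, pfcy, bygb, aknt, xiys, nufe, moen, obob, unos, trfy, sdbr, wpmd, edrj, dahc, tftk, mpcy, xquk}.
N(rfux) = {blpf, misz, wmvi, eedc, pfcy, bygb, qcue, myqm, moen, obob, unos, enys, kovn, mdow, lxjz, jish, hfar, sdbr, dhvg, wpmd, xquk}, |N(rfux)| = 21.
Vertex mpcy has 21 neighbors: blpf, misz, khnj, wmvi, pfcy, bygb, aknt, myqm, moen, obob, enys, mdow, lxjz, udli, jish, trfy, hfar, tqmy, dhvg, wpmd, tftk.
Vertex pfcy has 21 neighbors: blpf, igis, misz, rfux, wmvi, qcue, aknt, rbrn, nufe, baky, unos, enys, kovn, lxjz, udli, tqmy, dhvg, dahc, tftk, mpcy, xquk.
G on 36 vertices is 21-regular; Kneser K(9,2) on C(9,2)=36 vertices.
A has 3 distinct eigenvalues ≈ [21.0, 1.0, -6.0].
With N=36: ϑ(G) = 36·(-1*(-6))/(21−(-6)) = 8.
= 8.00000… (decimal).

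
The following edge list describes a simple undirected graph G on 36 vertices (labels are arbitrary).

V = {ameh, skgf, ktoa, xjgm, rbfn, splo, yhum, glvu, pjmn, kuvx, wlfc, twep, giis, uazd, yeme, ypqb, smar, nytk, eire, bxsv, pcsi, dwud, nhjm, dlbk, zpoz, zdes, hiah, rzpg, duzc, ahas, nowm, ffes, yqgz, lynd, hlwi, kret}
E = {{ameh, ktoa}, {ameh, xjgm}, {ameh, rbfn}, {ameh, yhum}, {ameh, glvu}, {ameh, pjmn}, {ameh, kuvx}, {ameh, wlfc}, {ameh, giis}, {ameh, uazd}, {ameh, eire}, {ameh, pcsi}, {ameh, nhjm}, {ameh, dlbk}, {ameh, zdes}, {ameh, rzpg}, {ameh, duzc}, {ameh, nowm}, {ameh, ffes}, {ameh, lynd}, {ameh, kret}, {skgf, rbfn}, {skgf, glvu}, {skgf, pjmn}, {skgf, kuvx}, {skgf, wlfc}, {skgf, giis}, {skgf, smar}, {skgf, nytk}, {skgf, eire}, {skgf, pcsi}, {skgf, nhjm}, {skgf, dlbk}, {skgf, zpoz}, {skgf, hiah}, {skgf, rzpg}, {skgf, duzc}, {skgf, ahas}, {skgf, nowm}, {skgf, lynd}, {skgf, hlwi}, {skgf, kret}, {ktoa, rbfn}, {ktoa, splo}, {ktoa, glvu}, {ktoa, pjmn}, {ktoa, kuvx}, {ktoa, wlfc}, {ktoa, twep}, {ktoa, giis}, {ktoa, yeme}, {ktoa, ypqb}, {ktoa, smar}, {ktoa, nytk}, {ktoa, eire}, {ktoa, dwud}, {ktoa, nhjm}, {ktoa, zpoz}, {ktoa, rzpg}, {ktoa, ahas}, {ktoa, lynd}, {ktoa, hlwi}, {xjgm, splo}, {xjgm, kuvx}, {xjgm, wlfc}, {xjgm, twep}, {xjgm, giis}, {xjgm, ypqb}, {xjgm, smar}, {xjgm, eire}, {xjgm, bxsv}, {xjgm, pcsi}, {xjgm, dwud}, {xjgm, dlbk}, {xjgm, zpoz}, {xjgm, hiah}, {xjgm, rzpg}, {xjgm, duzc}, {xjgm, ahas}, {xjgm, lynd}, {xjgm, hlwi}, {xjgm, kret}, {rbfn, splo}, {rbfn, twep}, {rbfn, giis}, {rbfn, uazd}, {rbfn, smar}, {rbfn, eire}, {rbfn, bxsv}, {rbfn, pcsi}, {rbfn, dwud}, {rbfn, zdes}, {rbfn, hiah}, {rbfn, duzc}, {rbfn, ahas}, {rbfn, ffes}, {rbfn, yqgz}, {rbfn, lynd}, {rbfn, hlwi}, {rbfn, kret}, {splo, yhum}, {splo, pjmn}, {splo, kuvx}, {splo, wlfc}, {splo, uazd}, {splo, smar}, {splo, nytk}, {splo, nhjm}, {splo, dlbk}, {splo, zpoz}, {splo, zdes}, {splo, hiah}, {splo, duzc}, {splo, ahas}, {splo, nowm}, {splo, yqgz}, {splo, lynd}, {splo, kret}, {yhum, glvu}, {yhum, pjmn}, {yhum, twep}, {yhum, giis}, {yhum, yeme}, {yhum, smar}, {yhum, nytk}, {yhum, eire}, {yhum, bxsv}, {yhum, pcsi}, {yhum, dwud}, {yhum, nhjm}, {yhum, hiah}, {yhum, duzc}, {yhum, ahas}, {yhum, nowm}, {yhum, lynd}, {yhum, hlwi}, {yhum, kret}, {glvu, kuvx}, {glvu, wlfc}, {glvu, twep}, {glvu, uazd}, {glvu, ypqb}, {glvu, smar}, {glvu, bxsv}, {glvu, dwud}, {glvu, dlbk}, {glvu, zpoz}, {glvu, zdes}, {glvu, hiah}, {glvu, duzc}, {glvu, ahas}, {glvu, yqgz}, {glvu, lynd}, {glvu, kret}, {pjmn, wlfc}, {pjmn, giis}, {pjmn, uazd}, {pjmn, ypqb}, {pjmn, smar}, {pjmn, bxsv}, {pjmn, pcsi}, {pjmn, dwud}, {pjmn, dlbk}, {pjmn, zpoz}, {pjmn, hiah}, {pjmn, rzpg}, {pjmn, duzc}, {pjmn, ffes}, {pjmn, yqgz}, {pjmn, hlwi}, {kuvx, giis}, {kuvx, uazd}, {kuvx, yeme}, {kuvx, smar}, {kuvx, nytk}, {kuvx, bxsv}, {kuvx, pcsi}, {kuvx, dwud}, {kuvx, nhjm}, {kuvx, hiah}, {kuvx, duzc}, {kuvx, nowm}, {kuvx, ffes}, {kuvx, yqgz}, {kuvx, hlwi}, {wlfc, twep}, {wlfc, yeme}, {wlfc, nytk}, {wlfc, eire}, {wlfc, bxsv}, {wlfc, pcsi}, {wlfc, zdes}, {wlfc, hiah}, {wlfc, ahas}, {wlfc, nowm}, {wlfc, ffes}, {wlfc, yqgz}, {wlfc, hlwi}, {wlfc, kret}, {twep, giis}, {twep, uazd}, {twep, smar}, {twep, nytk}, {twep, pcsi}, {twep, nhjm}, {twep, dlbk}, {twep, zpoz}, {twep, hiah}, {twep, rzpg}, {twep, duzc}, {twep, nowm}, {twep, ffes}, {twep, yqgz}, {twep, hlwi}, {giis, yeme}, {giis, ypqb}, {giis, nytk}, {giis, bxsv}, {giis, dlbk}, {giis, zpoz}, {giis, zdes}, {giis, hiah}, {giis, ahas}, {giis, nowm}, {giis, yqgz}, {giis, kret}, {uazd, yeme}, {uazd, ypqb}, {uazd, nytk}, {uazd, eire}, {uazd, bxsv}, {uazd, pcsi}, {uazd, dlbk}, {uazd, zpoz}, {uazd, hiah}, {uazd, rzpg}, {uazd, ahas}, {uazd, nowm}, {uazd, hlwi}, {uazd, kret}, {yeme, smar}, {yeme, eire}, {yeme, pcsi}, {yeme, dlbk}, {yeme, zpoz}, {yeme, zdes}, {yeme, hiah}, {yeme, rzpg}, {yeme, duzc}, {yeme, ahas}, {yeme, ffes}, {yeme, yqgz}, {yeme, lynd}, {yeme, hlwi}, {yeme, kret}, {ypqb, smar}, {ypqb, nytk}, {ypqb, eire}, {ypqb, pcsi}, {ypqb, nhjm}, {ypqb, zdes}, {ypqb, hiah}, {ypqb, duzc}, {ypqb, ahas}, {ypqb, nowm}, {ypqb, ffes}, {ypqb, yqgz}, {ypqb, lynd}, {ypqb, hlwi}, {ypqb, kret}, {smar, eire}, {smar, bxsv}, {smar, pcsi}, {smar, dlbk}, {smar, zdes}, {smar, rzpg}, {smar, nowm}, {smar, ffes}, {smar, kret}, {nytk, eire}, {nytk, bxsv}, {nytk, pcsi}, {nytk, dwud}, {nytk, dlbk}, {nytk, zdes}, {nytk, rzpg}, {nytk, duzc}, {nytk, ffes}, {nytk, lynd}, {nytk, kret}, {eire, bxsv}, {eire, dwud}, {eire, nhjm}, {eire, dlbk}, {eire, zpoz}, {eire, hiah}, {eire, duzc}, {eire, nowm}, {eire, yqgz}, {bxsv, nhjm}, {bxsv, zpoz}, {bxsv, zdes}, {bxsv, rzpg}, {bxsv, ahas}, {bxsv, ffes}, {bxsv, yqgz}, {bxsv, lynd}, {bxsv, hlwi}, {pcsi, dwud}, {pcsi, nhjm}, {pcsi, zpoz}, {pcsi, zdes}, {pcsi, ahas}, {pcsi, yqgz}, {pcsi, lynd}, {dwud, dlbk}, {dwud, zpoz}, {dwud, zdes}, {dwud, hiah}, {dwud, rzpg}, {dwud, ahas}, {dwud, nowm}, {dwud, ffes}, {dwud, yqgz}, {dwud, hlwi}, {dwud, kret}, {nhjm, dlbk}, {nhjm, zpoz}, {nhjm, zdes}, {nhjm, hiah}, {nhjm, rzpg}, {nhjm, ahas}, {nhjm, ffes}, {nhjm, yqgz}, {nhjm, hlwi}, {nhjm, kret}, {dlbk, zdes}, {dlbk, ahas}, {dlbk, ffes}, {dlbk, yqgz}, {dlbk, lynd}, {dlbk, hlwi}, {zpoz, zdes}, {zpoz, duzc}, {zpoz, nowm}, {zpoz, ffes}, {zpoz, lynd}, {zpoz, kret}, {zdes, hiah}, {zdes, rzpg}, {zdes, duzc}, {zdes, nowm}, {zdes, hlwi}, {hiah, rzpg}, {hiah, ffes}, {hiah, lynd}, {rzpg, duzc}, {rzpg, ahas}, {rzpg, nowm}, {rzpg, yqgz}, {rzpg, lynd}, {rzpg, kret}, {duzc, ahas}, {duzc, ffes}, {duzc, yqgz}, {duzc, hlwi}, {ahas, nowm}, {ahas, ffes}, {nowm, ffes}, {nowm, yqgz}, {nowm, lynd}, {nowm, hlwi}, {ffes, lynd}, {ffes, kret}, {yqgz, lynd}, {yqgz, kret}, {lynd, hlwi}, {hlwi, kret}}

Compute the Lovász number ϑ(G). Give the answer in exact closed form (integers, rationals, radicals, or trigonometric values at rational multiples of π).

8

Vertex ktoa has 21 neighbors: ameh, rbfn, splo, glvu, pjmn, kuvx, wlfc, twep, giis, yeme, ypqb, smar, nytk, eire, dwud, nhjm, zpoz, rzpg, ahas, lynd, hlwi.
Vertex glvu has 21 neighbors: ameh, skgf, ktoa, yhum, kuvx, wlfc, twep, uazd, ypqb, smar, bxsv, dwud, dlbk, zpoz, zdes, hiah, duzc, ahas, yqgz, lynd, kret.
deg(dlbk) = 21; N(dlbk) = {ameh, skgf, xjgm, splo, glvu, pjmn, twep, giis, uazd, yeme, smar, nytk, eire, dwud, nhjm, zdes, ahas, ffes, yqgz, lynd, hlwi}.
Vertex dwud has 21 neighbors: ktoa, xjgm, rbfn, yhum, glvu, pjmn, kuvx, nytk, eire, pcsi, dlbk, zpoz, zdes, hiah, rzpg, ahas, nowm, ffes, yqgz, hlwi, kret.
21-regular, N=36; Kneser K(9,2) on C(9,2)=36 vertices.
The 3 distinct eigenvalues: [21.0, 1.0, -6.0].
Lovász (edge-transitive): ϑ = −36·(-6)/((21)−(-6)) = 8.
= 8.0000000… (decimal).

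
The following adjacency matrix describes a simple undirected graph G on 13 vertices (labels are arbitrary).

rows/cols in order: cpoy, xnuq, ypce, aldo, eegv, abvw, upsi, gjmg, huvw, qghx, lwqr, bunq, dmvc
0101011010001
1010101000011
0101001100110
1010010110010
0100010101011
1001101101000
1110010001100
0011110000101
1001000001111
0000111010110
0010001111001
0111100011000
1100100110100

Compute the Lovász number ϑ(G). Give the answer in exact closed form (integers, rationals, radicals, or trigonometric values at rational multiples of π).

deg(upsi) = 6; N(upsi) = {cpoy, xnuq, ypce, abvw, qghx, lwqr}.
Vertex gjmg has 6 neighbors: ypce, aldo, eegv, abvw, lwqr, dmvc.
N(huvw) = {cpoy, aldo, qghx, lwqr, bunq, dmvc}, |N(huvw)| = 6.
N(eegv) = {xnuq, abvw, gjmg, qghx, bunq, dmvc}, |N(eegv)| = 6.
G on 13 vertices is 6-regular; SR(13,6,2,3) — a Paley graph.
spec(A) ≈ [6.0, 1.303, -2.303] (distinct, 3 d.p.).
Lovász: ϑ = −13(-sqrt(13)/2 - 1/2)/(6+-(-sqrt(13)/2 - 1/2)) = sqrt(13).
ϑ(G) ≈ 3.6055513.

sqrt(13)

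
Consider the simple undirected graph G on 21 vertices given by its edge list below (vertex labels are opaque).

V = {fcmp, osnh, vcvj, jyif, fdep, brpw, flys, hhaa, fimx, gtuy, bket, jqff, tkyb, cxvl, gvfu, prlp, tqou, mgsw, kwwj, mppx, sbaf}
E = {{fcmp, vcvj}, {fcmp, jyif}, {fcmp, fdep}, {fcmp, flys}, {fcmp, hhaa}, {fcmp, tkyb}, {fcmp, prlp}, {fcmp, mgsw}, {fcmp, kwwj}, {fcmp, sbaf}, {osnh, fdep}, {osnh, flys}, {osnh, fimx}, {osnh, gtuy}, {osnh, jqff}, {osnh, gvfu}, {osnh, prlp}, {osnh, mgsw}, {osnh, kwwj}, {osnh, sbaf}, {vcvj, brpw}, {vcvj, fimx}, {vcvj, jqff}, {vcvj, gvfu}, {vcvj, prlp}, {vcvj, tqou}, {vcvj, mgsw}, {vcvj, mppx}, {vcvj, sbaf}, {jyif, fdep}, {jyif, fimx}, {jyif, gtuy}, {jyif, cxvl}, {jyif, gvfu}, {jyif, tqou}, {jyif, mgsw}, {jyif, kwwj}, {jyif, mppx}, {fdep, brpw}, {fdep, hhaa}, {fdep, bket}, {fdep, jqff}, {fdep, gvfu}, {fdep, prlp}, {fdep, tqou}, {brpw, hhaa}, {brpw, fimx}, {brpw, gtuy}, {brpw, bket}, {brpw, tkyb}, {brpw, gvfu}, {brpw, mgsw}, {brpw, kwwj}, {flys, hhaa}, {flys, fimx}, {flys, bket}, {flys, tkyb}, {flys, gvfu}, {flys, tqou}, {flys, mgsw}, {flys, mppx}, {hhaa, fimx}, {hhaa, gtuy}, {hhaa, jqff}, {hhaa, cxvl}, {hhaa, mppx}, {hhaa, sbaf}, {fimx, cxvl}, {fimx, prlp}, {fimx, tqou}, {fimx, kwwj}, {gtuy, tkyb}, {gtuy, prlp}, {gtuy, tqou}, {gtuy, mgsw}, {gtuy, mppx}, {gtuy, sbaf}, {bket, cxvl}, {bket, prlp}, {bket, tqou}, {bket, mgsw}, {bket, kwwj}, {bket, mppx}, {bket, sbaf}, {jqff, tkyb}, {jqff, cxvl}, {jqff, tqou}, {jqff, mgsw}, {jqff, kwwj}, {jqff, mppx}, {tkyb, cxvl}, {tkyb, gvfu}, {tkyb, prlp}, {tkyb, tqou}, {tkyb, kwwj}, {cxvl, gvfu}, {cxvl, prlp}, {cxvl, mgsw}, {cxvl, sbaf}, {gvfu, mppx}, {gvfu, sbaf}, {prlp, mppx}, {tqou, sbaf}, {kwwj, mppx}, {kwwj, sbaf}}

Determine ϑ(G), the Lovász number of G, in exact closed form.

Vertex prlp has 10 neighbors: fcmp, osnh, vcvj, fdep, fimx, gtuy, bket, tkyb, cxvl, mppx.
deg(mppx) = 10; N(mppx) = {vcvj, jyif, flys, hhaa, gtuy, bket, jqff, gvfu, prlp, kwwj}.
deg(jqff) = 10; N(jqff) = {osnh, vcvj, fdep, hhaa, tkyb, cxvl, tqou, mgsw, kwwj, mppx}.
N(brpw) = {vcvj, fdep, hhaa, fimx, gtuy, bket, tkyb, gvfu, mgsw, kwwj}, |N(brpw)| = 10.
G on 21 vertices is 10-regular; Kneser K(7,2) on C(7,2)=21 vertices.
spec(A) ≈ [10.0, 1.0, -4.0] (distinct, 6 d.p.).
With N=21: ϑ(G) = 21·(-1*(-4))/(10−(-4)) = 6.
= 6.00000… (decimal).

6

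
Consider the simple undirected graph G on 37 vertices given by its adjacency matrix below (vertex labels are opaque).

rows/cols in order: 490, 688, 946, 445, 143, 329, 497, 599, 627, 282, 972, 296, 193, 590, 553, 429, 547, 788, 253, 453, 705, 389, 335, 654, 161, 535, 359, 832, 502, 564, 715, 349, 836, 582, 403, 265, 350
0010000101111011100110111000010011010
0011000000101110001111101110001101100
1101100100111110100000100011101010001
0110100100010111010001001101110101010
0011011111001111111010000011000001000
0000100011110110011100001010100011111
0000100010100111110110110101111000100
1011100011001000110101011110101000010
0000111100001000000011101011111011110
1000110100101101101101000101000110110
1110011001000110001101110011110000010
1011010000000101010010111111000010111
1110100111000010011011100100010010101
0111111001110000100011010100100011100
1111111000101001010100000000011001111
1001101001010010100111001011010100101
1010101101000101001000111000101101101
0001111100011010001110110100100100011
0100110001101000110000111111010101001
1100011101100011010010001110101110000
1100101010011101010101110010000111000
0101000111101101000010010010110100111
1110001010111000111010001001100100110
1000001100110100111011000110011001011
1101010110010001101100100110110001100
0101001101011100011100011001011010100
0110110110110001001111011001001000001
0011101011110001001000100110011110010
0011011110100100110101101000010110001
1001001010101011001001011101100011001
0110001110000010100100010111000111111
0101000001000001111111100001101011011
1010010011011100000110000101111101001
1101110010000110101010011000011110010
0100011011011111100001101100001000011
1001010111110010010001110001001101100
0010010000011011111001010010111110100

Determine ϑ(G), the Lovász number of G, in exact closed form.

deg(627) = 18; N(627) = {143, 329, 497, 599, 193, 705, 389, 335, 161, 359, 832, 502, 564, 715, 836, 582, 403, 265}.
deg(161) = 18; N(161) = {490, 688, 445, 329, 599, 627, 296, 429, 547, 253, 453, 335, 535, 359, 502, 564, 582, 403}.
Vertex 582 has 18 neighbors: 490, 688, 445, 143, 329, 627, 590, 553, 547, 253, 705, 654, 161, 564, 715, 349, 836, 265.
N(349) = {688, 445, 282, 429, 547, 788, 253, 453, 705, 389, 335, 832, 502, 715, 836, 582, 265, 350}, |N(349)| = 18.
18-regular, N=37; Paley(37): SR with (k,λ,μ)=(18,8,9).
Distinct eigenvalues (to 6 d.p.): [18.0, 2.541381, -3.541381].
λ_max=18, λ_min=-sqrt(37)/2 - 1/2; ϑ = −37·λ_min/(λ_max−λ_min) = sqrt(37).
ϑ(G) ≈ 6.0828.

sqrt(37)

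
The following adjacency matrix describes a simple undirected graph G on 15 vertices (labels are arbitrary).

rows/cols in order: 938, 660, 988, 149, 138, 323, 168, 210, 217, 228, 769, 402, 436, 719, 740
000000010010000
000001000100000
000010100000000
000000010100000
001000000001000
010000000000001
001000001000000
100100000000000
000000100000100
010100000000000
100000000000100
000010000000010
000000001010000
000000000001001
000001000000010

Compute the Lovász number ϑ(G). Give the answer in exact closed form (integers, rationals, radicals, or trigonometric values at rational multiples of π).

N(402) = {138, 719}, |N(402)| = 2.
N(436) = {217, 769}, |N(436)| = 2.
N(660) = {323, 228}, |N(660)| = 2.
deg(138) = 2; N(138) = {988, 402}.
2-regular, N=15; this is C_{15}, the 15-cycle.
Distinct eigenvalues (to 3 d.p.): [2.0, 1.827, 1.338, 0.618, -0.209, -1.0, -1.618, -1.956].
ϑ = −N·λ_min/(λ_max−λ_min) = −15·(-2*cos(pi/15))/(2−(-2*cos(pi/15))) = 15*cos(pi/15)/(cos(pi/15) + 1).
= 7.4171482… (decimal).
7 ≤ 15*cos(pi/15)/(cos(pi/15) + 1) ≤ 8: both strict.

15*cos(pi/15)/(cos(pi/15) + 1)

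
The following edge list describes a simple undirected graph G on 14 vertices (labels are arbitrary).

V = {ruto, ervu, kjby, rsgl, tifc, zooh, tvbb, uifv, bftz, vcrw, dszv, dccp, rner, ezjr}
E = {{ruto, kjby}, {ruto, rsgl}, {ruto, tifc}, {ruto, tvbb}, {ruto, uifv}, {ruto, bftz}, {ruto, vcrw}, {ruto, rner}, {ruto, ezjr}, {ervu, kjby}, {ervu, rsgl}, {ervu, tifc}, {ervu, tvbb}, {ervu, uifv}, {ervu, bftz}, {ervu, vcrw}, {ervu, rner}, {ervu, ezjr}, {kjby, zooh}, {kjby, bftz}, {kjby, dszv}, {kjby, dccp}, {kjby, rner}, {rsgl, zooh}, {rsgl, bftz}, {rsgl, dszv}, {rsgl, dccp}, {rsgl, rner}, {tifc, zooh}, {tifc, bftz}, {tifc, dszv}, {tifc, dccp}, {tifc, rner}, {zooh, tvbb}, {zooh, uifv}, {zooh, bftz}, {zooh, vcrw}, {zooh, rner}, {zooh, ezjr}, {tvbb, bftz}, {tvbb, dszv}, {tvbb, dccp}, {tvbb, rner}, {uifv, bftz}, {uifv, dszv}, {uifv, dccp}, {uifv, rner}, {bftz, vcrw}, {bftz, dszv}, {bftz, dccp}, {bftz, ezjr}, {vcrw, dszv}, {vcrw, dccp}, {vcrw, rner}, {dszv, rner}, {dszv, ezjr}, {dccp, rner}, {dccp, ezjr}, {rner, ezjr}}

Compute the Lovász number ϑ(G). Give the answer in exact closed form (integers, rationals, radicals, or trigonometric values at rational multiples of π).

N(rsgl) = {ruto, ervu, zooh, bftz, dszv, dccp, rner}, |N(rsgl)| = 7.
Vertex tifc has 7 neighbors: ruto, ervu, zooh, bftz, dszv, dccp, rner.
deg(zooh) = 9; N(zooh) = {kjby, rsgl, tifc, tvbb, uifv, bftz, vcrw, rner, ezjr}.
Vertex vcrw has 7 neighbors: ruto, ervu, zooh, bftz, dszv, dccp, rner.
Complete multipartite on [7, 5, 2]: sandwich collapses at ϑ=7.
= 7.000000000… (decimal).
Sandwich: α(G)=7 ≤ ϑ(G)=7 ≤ χ(Ḡ)=7 (collapsed).

7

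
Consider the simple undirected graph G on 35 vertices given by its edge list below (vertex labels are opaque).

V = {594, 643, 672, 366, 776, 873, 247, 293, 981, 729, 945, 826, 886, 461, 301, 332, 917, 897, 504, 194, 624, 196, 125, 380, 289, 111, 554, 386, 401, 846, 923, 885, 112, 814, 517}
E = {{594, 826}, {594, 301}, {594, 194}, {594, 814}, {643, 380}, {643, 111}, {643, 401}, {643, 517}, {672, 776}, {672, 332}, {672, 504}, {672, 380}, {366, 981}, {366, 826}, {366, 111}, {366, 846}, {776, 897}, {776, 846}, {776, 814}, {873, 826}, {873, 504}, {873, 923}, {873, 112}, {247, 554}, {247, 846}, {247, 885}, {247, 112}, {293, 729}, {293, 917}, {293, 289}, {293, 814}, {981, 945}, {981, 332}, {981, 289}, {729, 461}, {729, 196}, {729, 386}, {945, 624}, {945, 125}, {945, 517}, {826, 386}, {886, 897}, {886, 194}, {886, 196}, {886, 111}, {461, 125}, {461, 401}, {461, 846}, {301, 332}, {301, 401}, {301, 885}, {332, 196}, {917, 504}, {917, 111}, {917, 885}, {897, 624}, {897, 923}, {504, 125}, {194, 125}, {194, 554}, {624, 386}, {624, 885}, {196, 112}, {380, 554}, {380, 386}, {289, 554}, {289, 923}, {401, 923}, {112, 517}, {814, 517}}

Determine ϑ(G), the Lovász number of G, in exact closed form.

15

Vertex 517 has 4 neighbors: 643, 945, 112, 814.
N(981) = {366, 945, 332, 289}, |N(981)| = 4.
Vertex 873 has 4 neighbors: 826, 504, 923, 112.
Vertex 461 has 4 neighbors: 729, 125, 401, 846.
Every vertex has degree 4 (N=35); Kneser K(7,3) on C(7,3)=35 vertices.
spec(A) ≈ [4.0, 2.0, -1.0, -3.0] (distinct, 4 d.p.).
Lovász (edge-transitive): ϑ = −35·(-3)/((4)−(-3)) = 15.
ϑ(G) ≈ 15.00000.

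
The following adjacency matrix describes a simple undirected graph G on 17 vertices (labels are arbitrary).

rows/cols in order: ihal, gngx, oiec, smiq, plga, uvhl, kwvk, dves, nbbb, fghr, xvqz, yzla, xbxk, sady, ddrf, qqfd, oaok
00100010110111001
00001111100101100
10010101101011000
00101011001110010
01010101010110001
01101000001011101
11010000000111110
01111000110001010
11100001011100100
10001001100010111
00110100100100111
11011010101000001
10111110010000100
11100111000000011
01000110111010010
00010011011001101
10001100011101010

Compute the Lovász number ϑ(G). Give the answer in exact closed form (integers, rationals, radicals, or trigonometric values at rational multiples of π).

sqrt(17)

deg(sady) = 8; N(sady) = {ihal, gngx, oiec, uvhl, kwvk, dves, qqfd, oaok}.
deg(oaok) = 8; N(oaok) = {ihal, plga, uvhl, fghr, xvqz, yzla, sady, qqfd}.
deg(yzla) = 8; N(yzla) = {ihal, gngx, smiq, plga, kwvk, nbbb, xvqz, oaok}.
N(ihal) = {oiec, kwvk, nbbb, fghr, yzla, xbxk, sady, oaok}, |N(ihal)| = 8.
17-vertex 8-regular graph: Paley(17): SR with (k,λ,μ)=(8,3,4).
spec(A) ≈ [8.0, 1.56155, -2.56155] (distinct, 5 d.p.).
Lovász (edge-transitive): ϑ = −17·(-sqrt(17)/2 - 1/2)/((8)−(-sqrt(17)/2 - 1/2)) = sqrt(17).
= 4.1231056… (decimal).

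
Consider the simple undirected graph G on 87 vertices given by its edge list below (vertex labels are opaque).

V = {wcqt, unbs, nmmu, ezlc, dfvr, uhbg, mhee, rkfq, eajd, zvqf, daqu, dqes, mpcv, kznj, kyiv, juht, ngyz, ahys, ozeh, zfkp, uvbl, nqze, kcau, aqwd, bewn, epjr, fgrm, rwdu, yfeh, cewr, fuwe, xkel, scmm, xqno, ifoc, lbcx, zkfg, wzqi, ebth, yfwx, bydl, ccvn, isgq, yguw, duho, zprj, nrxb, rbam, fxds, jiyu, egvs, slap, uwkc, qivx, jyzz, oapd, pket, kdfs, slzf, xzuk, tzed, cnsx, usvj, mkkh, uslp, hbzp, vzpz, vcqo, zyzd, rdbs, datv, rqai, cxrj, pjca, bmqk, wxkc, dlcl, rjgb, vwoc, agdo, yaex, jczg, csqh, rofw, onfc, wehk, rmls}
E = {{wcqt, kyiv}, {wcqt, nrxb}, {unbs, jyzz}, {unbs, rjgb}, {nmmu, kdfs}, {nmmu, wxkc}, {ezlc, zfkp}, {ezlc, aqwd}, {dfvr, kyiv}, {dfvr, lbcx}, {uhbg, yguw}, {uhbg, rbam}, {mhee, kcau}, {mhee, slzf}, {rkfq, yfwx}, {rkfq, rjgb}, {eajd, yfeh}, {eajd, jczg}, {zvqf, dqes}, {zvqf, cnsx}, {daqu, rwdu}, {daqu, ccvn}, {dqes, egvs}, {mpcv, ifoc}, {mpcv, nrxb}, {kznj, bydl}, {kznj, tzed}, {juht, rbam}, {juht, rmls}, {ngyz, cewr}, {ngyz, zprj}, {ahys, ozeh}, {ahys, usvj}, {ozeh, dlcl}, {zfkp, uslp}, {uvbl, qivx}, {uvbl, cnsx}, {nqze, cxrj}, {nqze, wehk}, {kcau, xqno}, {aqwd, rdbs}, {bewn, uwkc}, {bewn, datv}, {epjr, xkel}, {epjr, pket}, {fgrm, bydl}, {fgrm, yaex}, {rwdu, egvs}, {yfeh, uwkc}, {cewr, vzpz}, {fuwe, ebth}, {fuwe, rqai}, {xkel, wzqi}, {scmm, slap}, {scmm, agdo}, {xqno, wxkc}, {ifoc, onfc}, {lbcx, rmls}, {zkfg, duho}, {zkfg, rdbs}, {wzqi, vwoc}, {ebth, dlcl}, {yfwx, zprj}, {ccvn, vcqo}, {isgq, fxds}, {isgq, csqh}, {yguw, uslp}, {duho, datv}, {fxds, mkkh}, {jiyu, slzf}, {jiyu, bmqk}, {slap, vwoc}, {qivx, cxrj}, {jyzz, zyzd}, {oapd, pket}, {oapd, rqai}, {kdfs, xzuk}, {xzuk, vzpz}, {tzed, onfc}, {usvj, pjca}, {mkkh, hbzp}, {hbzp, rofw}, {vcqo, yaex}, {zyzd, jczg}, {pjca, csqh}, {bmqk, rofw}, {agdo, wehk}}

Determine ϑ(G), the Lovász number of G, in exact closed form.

87*cos(pi/87)/(cos(pi/87) + 1)

N(uwkc) = {bewn, yfeh}, |N(uwkc)| = 2.
N(cewr) = {ngyz, vzpz}, |N(cewr)| = 2.
Vertex yaex has 2 neighbors: fgrm, vcqo.
Vertex fgrm has 2 neighbors: bydl, yaex.
G on 87 vertices is 2-regular; a single 87-cycle (edge-transitive).
spec(A) ≈ [2.0, 1.99479, 1.97917, 1.95324, 1.91713, 1.87102, 1.81515, 1.74982, 1.67537, 1.59219, 1.5007, 1.40139, 1.29477, 1.18141, 1.06188, 0.93682, 0.80687, 0.67272, 0.53506, 0.39461, 0.2521, 0.10828, -0.03611, -0.18031, -0.32356, -0.46513, -0.60428, -0.74028, -0.87241, -1.0, -1.12237, -1.2389, -1.34896, -1.45199, -1.54745, -1.63484, -1.71371, -1.78365, -1.84429, -1.89531, -1.93645, -1.96749, -1.98828, -1.9987] (distinct, 5 d.p.).
λ_max=2, λ_min=-2*cos(pi/87); ϑ = −87·λ_min/(λ_max−λ_min) = 87*cos(pi/87)/(cos(pi/87) + 1).
= 43.485816452… (decimal).
Check 43 ≤ 87*cos(pi/87)/(cos(pi/87) + 1) ≤ 44: both strict.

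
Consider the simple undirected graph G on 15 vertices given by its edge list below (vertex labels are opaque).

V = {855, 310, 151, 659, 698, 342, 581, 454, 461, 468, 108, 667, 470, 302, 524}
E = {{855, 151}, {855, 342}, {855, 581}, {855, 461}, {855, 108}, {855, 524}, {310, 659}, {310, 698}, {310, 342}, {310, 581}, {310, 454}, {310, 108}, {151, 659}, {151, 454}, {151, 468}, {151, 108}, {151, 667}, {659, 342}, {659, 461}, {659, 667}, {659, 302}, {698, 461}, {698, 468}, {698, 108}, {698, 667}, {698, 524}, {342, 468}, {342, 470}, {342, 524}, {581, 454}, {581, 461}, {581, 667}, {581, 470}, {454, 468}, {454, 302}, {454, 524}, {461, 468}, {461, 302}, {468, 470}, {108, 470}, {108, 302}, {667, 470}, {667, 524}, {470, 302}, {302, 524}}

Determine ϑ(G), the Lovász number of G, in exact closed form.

5

N(310) = {659, 698, 342, 581, 454, 108}, |N(310)| = 6.
deg(470) = 6; N(470) = {342, 581, 468, 108, 667, 302}.
N(659) = {310, 151, 342, 461, 667, 302}, |N(659)| = 6.
N(581) = {855, 310, 454, 461, 667, 470}, |N(581)| = 6.
Every vertex has degree 6 (N=15); Kneser K(6,2) on C(6,2)=15 vertices.
Distinct eigenvalues (to 3 d.p.): [6.0, 1.0, -3.0].
λ_max=6, λ_min=-3; ϑ = −15·λ_min/(λ_max−λ_min) = 5.
ϑ(G) ≈ 5.000000.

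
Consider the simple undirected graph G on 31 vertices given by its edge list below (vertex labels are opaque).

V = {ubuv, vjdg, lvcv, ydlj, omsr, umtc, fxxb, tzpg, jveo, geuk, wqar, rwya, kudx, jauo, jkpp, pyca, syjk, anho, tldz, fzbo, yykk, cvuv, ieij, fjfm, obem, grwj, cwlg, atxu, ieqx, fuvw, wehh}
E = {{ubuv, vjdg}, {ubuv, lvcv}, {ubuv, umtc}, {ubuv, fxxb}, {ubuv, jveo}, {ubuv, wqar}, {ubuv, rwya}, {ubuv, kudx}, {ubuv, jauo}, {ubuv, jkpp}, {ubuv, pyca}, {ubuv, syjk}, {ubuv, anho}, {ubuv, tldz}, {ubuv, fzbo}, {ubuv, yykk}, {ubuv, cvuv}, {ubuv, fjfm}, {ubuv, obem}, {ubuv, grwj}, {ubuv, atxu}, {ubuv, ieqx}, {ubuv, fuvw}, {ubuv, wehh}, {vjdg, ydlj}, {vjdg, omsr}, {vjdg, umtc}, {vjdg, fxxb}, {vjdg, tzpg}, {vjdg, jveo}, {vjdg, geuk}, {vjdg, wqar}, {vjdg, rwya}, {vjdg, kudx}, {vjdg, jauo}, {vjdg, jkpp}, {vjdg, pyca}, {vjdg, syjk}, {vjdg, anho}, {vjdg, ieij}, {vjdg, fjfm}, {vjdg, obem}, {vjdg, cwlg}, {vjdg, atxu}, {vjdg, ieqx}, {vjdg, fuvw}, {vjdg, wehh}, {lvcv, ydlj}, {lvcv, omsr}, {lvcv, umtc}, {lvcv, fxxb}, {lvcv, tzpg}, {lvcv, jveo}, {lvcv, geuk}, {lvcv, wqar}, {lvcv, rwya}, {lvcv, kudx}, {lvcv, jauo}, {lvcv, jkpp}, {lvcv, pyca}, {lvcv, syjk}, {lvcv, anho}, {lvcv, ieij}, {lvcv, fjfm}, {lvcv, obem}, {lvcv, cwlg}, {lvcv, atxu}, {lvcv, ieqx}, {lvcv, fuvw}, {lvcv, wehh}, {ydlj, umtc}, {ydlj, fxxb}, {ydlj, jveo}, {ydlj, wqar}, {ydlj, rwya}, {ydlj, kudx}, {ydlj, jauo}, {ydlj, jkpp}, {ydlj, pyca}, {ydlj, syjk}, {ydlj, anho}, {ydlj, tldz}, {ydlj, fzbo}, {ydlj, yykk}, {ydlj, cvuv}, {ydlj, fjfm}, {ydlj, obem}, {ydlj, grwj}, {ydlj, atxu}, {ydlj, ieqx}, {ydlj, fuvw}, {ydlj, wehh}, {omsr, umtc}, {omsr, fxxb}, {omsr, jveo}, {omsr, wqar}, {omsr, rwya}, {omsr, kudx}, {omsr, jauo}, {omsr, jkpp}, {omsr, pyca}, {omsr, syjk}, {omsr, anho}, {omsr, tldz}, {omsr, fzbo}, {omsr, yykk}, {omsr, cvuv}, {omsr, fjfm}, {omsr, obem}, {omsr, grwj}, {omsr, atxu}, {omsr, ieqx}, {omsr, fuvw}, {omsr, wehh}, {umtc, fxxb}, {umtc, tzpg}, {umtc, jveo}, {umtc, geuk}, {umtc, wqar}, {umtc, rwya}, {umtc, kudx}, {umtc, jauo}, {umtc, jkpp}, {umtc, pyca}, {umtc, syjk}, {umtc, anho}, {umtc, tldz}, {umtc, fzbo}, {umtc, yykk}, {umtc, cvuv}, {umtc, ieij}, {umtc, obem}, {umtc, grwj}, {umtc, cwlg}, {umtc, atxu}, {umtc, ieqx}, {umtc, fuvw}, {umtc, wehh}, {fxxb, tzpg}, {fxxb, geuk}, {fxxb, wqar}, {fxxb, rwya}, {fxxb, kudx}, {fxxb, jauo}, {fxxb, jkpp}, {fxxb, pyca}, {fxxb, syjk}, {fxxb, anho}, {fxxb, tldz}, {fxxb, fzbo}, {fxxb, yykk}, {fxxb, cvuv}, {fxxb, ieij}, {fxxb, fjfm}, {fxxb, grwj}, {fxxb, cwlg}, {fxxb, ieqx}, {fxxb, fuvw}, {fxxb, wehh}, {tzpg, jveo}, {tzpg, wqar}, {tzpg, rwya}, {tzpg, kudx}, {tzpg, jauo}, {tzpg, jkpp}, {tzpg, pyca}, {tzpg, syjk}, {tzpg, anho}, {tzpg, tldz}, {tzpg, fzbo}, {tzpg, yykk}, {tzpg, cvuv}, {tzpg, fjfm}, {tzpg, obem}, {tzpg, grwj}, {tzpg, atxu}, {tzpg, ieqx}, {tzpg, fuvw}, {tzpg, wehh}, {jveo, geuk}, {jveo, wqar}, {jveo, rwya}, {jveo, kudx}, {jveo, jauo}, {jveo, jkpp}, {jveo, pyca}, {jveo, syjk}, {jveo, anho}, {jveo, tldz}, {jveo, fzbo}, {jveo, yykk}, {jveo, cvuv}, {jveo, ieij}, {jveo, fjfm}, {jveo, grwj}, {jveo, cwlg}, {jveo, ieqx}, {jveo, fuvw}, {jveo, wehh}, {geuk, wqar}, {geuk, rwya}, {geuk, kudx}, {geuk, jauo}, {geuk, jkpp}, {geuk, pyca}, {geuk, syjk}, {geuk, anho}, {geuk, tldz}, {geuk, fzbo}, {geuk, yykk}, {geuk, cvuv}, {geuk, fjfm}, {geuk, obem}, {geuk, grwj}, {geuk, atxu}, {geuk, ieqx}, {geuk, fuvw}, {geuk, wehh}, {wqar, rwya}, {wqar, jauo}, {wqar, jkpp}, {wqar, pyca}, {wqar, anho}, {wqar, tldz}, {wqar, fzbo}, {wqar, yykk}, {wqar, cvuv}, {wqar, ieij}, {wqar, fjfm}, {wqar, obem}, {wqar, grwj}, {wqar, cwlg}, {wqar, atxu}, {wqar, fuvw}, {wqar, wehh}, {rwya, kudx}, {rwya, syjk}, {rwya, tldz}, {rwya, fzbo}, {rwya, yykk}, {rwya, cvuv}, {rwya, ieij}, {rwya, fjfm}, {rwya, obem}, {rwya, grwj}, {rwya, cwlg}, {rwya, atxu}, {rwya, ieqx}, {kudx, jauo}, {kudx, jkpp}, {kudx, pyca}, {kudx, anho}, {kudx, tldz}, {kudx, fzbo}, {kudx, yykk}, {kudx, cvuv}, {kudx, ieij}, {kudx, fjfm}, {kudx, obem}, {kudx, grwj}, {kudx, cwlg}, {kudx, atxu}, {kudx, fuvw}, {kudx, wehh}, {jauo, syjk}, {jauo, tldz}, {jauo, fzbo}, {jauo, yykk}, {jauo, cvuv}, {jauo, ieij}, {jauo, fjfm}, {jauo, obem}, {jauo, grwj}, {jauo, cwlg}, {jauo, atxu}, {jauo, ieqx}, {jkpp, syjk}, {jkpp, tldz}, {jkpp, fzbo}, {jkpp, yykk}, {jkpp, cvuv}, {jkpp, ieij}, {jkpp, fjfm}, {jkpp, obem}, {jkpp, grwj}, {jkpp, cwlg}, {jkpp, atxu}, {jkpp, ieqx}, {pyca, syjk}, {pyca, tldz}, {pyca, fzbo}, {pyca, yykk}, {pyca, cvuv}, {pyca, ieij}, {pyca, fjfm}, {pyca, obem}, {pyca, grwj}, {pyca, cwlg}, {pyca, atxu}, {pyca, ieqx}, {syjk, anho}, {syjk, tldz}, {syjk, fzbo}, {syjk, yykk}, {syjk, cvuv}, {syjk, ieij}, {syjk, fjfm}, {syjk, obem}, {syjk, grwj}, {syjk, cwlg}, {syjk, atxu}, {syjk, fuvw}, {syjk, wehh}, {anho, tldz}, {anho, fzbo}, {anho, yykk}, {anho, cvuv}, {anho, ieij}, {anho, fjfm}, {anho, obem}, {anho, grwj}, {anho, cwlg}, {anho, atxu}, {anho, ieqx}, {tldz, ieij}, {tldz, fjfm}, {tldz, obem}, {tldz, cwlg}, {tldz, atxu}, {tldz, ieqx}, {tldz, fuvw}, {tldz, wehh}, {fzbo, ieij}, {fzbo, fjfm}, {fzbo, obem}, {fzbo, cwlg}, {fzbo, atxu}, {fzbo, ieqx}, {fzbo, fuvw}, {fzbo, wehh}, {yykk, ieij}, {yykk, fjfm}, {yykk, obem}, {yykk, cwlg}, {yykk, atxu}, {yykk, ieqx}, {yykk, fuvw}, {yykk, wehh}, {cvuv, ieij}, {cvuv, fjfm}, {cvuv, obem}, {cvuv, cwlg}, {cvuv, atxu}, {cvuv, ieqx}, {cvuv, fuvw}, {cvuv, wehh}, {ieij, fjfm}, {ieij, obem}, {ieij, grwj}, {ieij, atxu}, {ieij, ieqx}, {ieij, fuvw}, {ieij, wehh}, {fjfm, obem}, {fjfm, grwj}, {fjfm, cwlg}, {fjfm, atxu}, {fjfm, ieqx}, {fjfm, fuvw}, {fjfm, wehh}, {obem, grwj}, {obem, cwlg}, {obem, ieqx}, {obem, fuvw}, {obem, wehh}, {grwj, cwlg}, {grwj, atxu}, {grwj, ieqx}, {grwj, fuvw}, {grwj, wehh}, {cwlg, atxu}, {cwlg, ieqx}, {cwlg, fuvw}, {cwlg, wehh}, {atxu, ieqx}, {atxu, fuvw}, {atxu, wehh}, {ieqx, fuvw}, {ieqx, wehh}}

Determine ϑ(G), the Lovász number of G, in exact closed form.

7

deg(wqar) = 27; N(wqar) = {ubuv, vjdg, lvcv, ydlj, omsr, umtc, fxxb, tzpg, jveo, geuk, rwya, jauo, jkpp, pyca, anho, tldz, fzbo, yykk, cvuv, ieij, fjfm, obem, grwj, cwlg, atxu, fuvw, wehh}.
N(geuk) = {vjdg, lvcv, umtc, fxxb, jveo, wqar, rwya, kudx, jauo, jkpp, pyca, syjk, anho, tldz, fzbo, yykk, cvuv, fjfm, obem, grwj, atxu, ieqx, fuvw, wehh}, |N(geuk)| = 24.
Vertex rwya has 24 neighbors: ubuv, vjdg, lvcv, ydlj, omsr, umtc, fxxb, tzpg, jveo, geuk, wqar, kudx, syjk, tldz, fzbo, yykk, cvuv, ieij, fjfm, obem, grwj, cwlg, atxu, ieqx.
N(anho) = {ubuv, vjdg, lvcv, ydlj, omsr, umtc, fxxb, tzpg, jveo, geuk, wqar, kudx, syjk, tldz, fzbo, yykk, cvuv, ieij, fjfm, obem, grwj, cwlg, atxu, ieqx}, |N(anho)| = 24.
G = K_{7,7,7,4,4,2}: α = 7 = χ(Ḡ), so ϑ = 7.
= 7.0000000… (decimal).
α=7, χ(Ḡ)=7; ϑ=7 lies between (collapsed).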